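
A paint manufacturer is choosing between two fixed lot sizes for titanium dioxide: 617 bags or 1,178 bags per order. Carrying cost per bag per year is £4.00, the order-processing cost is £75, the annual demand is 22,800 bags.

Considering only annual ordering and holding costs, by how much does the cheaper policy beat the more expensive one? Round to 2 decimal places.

TC(Q) = (D/Q)S + (Q/2)H
TC(617) = (22,800/617)×75 + (617/2)×4 = £4,005.47
TC(1,178) = (22,800/1,178)×75 + (1,178/2)×4 = £3,807.61
|ΔTC| = |£4,005.47 − £3,807.61| = £197.86

£197.86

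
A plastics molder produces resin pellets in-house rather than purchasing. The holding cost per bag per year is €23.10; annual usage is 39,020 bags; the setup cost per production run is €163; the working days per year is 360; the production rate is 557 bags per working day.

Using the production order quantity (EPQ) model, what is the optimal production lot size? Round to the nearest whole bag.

d = 39,020/360 = 108.3889 bags/day;  effective holding cost H(1 − d/p) = 23.1·(1 − 108.3889/557) = 18.60488
Q* = √(2DS / H_eff) = √(2·39,020·163 / 18.60488) ≈ 826.87

827 bags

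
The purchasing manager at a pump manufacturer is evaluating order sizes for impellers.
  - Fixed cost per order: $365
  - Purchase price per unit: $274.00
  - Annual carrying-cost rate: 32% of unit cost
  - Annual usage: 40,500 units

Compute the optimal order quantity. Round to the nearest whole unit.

581 units

H = i·C = 0.32 × $274 = $87.6800 per unit-year
Optimal lot size Q* = (2 × 40,500 × $365 / $87.68)^½ ≈ 580.68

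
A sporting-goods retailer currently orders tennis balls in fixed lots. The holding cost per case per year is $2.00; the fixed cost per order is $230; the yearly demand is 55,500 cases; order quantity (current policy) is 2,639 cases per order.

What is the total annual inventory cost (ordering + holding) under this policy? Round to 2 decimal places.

$7,476.06

Annual ordering cost = (D/Q)·S = (55,500/2,639) × 230 = $4,837.06
Annual holding cost  = (Q/2)·H = (2,639/2) × 2 = $2,639.00
Total = $4,837.06 + $2,639.00 = $7,476.06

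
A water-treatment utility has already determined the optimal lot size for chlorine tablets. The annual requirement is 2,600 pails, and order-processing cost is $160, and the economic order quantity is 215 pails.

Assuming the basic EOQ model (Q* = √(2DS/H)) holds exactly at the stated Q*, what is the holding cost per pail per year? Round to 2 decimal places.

From Q* = √(2DS/H) ⇒ Q*² = 2DS/H.
H = 2DS / Q² = 2 × 2,600 × 160 / 215² = 17.9989

$18.00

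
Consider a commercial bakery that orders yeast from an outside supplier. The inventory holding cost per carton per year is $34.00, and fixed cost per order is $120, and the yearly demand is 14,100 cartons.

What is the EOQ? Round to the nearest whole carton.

Q* = √(2·D·S / H) = √(2·14,100·120 / 34) = √99,529.4 ≈ 315.48

315 cartons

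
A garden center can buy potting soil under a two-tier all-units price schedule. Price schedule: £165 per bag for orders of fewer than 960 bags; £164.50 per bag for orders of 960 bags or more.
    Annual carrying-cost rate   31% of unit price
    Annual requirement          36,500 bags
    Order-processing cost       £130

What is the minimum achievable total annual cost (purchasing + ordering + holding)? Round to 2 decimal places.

H₁ = 31%×£165 = £51.1500;  H₂ = 31%×£164.50 = £50.9950
EOQ₁ = √(2×36,500×130/51.1500) = 430.74  (< 960, feasible at tier 1)
EOQ₂ = √(2×36,500×130/50.9950) = 431.39  (< 960 → use Q = 960 at tier-2 price)
TC(tier 1 (EOQ₁), Q≈430.7) = £6,044,532.10
TC(tier 2, Q≈960.0) = £6,033,670.31
Minimum at tier 2: £6,033,670.31

£6,033,670.31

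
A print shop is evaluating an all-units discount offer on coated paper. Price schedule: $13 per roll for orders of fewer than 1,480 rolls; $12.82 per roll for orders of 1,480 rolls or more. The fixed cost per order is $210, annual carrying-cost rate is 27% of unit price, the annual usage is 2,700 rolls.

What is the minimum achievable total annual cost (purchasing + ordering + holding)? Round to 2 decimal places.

H₁ = 27%×$13 = $3.5100;  H₂ = 27%×$12.82 = $3.4614
EOQ₁ = √(2×2,700×210/3.5100) = 568.40  (< 1,480, feasible at tier 1)
EOQ₂ = √(2×2,700×210/3.4614) = 572.37  (< 1,480 → use Q = 1,480 at tier-2 price)
TC(tier 1 (EOQ₁), Q≈568.4) = $37,095.08
TC(tier 2, Q≈1,480.0) = $37,558.54
Minimum at tier 1 (EOQ₁): $37,095.08

$37,095.08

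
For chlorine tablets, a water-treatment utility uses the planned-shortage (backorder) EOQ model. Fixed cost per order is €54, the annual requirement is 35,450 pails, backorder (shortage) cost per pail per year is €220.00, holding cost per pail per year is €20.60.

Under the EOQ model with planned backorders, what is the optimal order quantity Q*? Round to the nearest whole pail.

451 pails

Basic EOQ = √(2·35,450·54/20.6) = 431.108
Backorder adjustment √((H+b)/b) = √((20.6+220)/220) = 1.0458
Q* = 431.108 × 1.0458 ≈ 450.84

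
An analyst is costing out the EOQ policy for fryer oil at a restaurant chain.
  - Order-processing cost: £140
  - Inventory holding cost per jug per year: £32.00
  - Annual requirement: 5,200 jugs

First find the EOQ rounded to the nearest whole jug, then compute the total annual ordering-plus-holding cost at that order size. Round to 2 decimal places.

EOQ = √(2DS/H) = √(2 × 5,200 × 140 / 32)
    = √(45,500.00) ≈ 213.31 → Q = 213 jugs
Orders/yr = 5,200/213 = 24.413; ordering cost = 24.413 × £140 = £3,417.84
Average inventory = 213/2 = 106.5; holding cost = 106.5 × £32 = £3,408.00
Total = £3,417.84 + £3,408.00 = £6,825.84

£6,825.84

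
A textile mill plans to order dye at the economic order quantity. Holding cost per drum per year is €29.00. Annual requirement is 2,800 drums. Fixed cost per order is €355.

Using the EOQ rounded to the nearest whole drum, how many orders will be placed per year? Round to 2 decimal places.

Optimal lot size Q* = (2 × 2,800 × €355 / €29)^½ ≈ 261.82 → Q = 262
N = D/Q = 2,800/262 ≈ 10.687 orders/yr

10.69 orders per year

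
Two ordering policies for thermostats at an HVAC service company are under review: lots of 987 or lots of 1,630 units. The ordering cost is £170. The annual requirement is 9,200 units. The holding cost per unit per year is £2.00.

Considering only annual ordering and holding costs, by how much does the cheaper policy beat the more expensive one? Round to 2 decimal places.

TC(Q) = (D/Q)S + (Q/2)H
TC(987) = (9,200/987)×170 + (987/2)×2 = £2,571.60
TC(1,630) = (9,200/1,630)×170 + (1,630/2)×2 = £2,589.51
Lots of 987 are cheaper by £17.91.

£17.91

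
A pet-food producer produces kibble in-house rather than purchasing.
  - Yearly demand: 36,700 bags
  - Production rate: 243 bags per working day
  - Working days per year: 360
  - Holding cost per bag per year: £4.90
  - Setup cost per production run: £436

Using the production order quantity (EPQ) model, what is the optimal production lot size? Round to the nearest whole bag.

3,354 bags

d = 36,700/360 = 101.9444 bags/day;  effective holding cost H(1 − d/p) = 4.9·(1 − 101.9444/243) = 2.84433
Q* = √(2DS / H_eff) = √(2·36,700·436 / 2.84433) ≈ 3,354.30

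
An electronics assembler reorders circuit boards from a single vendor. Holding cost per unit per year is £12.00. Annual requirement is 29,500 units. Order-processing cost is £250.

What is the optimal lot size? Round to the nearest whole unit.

1,109 units

Optimal lot size Q* = (2 × 29,500 × £250 / £12)^½ ≈ 1,108.68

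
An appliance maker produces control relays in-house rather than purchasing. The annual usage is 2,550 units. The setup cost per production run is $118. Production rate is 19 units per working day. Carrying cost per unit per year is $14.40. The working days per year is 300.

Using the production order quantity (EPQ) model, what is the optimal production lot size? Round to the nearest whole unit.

d = 2,550/300 = 8.5000 units/day;  effective holding cost H(1 − d/p) = 14.4·(1 − 8.5000/19) = 7.95789
Q* = √(2DS / H_eff) = √(2·2,550·118 / 7.95789) ≈ 275.00

275 units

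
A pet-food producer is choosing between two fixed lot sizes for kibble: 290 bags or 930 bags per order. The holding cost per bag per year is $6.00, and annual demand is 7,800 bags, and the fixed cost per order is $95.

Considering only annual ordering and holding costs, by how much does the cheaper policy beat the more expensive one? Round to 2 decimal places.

Annual cost at Q: ordering D·S/Q plus holding Q·H/2.
TC(290) = (7,800/290)×95 + (290/2)×6 = $3,425.17
TC(930) = (7,800/930)×95 + (930/2)×6 = $3,586.77
Lots of 290 are cheaper by $161.60.

$161.60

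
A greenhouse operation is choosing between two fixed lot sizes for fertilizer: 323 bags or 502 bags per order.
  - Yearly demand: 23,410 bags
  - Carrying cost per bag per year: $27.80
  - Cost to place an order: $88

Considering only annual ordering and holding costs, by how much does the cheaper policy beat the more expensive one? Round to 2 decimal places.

$213.89

Annual cost at Q: ordering D·S/Q plus holding Q·H/2.
TC(323) = (23,410/323)×88 + (323/2)×27.8 = $10,867.66
TC(502) = (23,410/502)×88 + (502/2)×27.8 = $11,081.55
Cheaper: Q = 323.  Difference = $213.89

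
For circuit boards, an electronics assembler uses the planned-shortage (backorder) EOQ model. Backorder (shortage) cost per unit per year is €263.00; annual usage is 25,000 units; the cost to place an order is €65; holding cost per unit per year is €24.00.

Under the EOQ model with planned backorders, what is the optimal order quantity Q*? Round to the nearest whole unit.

384 units

Basic EOQ = √(2·25,000·65/24) = 367.990
Backorder adjustment √((H+b)/b) = √((24+263)/263) = 1.0446
Q* = 367.990 × 1.0446 ≈ 384.41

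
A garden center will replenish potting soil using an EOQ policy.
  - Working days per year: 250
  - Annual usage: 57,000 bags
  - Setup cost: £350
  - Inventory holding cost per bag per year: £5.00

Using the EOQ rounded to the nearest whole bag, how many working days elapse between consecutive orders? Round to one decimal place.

12.4 days

Q* = √(2·D·S / H) = √(2·57,000·350 / 5) = √7,980,000.0 ≈ 2,824.89 → Q = 2,825 bags
Days between orders = 250 / (D/Q) = 250 / 20.177 ≈ 12.390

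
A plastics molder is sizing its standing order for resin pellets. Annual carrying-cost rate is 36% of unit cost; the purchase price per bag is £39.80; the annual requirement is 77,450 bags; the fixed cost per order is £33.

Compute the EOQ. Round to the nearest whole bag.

H = i·C = 0.36 × £39.8 = £14.3280 per bag-year
2DS/H = 2·77,450·33/14.328 = 356,762.98
EOQ = √356,762.98 ≈ 597.30

597 bags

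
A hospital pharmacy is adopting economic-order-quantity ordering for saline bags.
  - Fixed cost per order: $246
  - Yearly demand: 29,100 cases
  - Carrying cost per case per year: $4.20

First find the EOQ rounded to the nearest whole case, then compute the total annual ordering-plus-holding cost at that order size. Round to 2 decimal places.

2DS/H = 2·29,100·246/4.2 = 3,408,857.14
EOQ = √3,408,857.14 ≈ 1,846.31 → Q = 1,846 cases
Orders/yr = 29,100/1,846 = 15.764; ordering cost = 15.764 × $246 = $3,877.90
Average inventory = 1,846/2 = 923; holding cost = 923 × $4.2 = $3,876.60
Total = $3,877.90 + $3,876.60 = $7,754.50

$7,754.50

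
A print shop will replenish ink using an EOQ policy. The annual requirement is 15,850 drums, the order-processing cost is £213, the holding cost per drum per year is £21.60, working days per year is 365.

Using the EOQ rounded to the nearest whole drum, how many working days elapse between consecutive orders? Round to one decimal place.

12.9 days

Optimal lot size Q* = (2 × 15,850 × £213 / £21.6)^½ ≈ 559.10 → Q = 559 drums
Days between orders = 365 / (D/Q) = 365 / 28.354 ≈ 12.873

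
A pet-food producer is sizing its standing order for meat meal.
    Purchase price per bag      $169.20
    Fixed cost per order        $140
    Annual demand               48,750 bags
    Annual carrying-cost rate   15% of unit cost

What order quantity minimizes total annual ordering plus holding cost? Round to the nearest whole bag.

733 bags

H = i·C = 0.15 × $169.2 = $25.3800 per bag-year
EOQ = √(2DS/H) = √(2 × 48,750 × 140 / 25.38)
    = √(537,825.06) ≈ 733.37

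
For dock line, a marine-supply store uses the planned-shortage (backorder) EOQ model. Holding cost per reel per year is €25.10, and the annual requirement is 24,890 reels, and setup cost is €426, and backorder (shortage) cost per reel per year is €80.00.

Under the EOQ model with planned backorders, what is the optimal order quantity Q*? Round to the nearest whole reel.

Basic EOQ = √(2·24,890·426/25.1) = 919.169
Backorder adjustment √((H+b)/b) = √((25.1+80)/80) = 1.1462
Q* = 919.169 × 1.1462 ≈ 1,053.54

1,054 reels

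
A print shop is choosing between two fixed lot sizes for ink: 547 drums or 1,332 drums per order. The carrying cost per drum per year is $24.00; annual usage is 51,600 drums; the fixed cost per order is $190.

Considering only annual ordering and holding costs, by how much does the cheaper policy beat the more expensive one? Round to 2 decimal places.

$1,142.86

TC(Q) = (D/Q)S + (Q/2)H
TC(547) = (51,600/547)×190 + (547/2)×24 = $24,487.22
TC(1,332) = (51,600/1,332)×190 + (1,332/2)×24 = $23,344.36
Cheaper: Q = 1,332.  Difference = $1,142.86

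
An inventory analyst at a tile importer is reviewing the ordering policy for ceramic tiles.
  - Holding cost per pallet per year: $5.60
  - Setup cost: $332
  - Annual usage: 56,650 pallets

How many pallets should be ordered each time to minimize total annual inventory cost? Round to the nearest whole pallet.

EOQ = √(2DS/H) = √(2 × 56,650 × 332 / 5.6)
    = √(6,717,071.43) ≈ 2,591.73

2,592 pallets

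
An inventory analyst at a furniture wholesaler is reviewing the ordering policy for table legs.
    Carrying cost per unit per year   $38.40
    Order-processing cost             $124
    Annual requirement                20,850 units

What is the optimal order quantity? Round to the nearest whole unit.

367 units

EOQ = √(2DS/H) = √(2 × 20,850 × 124 / 38.4)
    = √(134,656.25) ≈ 366.96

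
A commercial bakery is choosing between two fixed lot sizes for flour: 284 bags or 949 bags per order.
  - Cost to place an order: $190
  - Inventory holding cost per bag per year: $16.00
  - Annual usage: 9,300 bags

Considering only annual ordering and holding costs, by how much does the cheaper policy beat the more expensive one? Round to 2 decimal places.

$960.13

For each Q, cost = (D/Q)·S + (Q/2)·H.
TC(284) = (9,300/284)×190 + (284/2)×16 = $8,493.83
TC(949) = (9,300/949)×190 + (949/2)×16 = $9,453.96
Cheaper: Q = 284.  Difference = $960.13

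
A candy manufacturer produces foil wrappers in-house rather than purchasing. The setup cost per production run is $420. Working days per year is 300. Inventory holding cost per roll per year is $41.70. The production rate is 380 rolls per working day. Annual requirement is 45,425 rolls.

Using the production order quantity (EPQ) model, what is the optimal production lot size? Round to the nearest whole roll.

1,233 rolls

Daily demand d = 45,425/300 = 151.417; p = 380; 1 − d/p = 0.60154
EPQ = √(2DS / (H(1 − d/p)))
    = √(2 × 45,425 × 420 / (41.7 × 0.60154)) ≈ 1,233.36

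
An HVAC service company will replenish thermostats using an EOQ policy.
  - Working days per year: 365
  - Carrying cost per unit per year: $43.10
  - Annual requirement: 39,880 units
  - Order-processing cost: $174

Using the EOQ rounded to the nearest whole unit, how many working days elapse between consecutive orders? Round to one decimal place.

5.2 days

EOQ = √(2DS/H) = √(2 × 39,880 × 174 / 43.1)
    = √(322,000.93) ≈ 567.45 → Q = 567 units
Days between orders = 365 / (D/Q) = 365 / 70.335 ≈ 5.189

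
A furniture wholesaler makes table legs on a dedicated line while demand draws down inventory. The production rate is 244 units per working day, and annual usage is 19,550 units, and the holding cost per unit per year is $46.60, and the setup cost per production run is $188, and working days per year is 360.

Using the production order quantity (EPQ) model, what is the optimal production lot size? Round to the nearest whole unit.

Daily demand d = 19,550/360 = 54.306; p = 244; 1 − d/p = 0.77744
EPQ = √(2DS / (H(1 − d/p)))
    = √(2 × 19,550 × 188 / (46.6 × 0.77744)) ≈ 450.45

450 units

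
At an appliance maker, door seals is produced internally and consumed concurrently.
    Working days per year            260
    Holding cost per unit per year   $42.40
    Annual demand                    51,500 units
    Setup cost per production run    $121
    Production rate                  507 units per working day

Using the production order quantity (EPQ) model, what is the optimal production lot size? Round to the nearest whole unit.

Daily demand d = 51,500/260 = 198.077; p = 507; 1 − d/p = 0.60932
EPQ = √(2DS / (H(1 − d/p)))
    = √(2 × 51,500 × 121 / (42.4 × 0.60932)) ≈ 694.56

695 units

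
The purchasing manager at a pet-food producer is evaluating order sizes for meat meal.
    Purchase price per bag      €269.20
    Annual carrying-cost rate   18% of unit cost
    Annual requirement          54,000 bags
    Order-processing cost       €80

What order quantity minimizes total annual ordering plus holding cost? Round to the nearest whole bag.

Carrying cost H = €269.2 × 18% = €48.4560/bag/yr
Q* = √(2·D·S / H) = √(2·54,000·80 / 48.456) = √178,306.1 ≈ 422.26

422 bags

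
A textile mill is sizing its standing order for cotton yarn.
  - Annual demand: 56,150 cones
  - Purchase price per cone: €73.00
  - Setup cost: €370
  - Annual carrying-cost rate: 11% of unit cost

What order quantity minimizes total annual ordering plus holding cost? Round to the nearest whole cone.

H = i·C = 0.11 × €73 = €8.0300 per cone-year
2DS/H = 2·56,150·370/8.03 = 5,174,470.73
EOQ = √5,174,470.73 ≈ 2,274.75

2,275 cones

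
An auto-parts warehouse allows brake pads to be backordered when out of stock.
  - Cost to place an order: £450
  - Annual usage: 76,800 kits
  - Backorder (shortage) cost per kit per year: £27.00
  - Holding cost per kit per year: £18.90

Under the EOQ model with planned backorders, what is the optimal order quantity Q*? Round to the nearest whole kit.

Basic EOQ = √(2·76,800·450/18.9) = 1,912.366
Backorder adjustment √((H+b)/b) = √((18.9+27)/27) = 1.3038
Q* = 1,912.366 × 1.3038 ≈ 2,493.42

2,493 kits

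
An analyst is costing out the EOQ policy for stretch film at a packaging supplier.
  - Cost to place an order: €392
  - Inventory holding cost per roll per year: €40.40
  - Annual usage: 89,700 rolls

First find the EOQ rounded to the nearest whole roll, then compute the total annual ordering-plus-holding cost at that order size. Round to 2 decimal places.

EOQ = √(2DS/H) = √(2 × 89,700 × 392 / 40.4)
    = √(1,740,712.87) ≈ 1,319.36 → Q = 1,319 rolls
Ordering: D/Q × S = 89,700/1,319 × €392 = €26,658.38
Holding:  Q/2 × H = 1,319/2 × €40.4 = €26,643.80
Total = €26,658.38 + €26,643.80 = €53,302.18

€53,302.18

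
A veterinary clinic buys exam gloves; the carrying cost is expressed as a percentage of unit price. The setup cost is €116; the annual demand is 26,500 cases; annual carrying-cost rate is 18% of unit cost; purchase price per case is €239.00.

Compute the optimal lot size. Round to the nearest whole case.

378 cases

Carrying cost H = €239 × 18% = €43.0200/case/yr
2DS/H = 2·26,500·116/43.02 = 142,910.27
EOQ = √142,910.27 ≈ 378.03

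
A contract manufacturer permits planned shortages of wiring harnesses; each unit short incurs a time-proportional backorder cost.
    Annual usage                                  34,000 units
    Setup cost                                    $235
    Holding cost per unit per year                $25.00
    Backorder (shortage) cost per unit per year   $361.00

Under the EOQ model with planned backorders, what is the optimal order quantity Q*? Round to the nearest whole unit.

827 units

Q* = √(2DS/H) · √((H + b)/b)
   = √(2 × 34,000 × 235 / 25) · √((25 + 361) / 361)
   = 799.500 × 1.0340 ≈ 826.72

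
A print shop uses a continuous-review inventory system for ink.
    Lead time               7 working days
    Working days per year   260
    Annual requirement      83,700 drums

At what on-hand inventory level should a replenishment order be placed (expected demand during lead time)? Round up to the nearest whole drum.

Daily demand d = 83,700 / 260 = 321.923 drums/day
Demand during lead time = 321.923 × 7 = 2,253.46
Reorder point = 2,253.46 → round up

2,254 drums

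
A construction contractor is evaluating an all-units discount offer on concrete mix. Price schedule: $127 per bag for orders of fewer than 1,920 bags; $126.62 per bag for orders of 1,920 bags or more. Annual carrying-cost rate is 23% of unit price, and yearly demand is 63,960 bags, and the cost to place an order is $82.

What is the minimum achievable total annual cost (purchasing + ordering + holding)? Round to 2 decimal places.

$8,129,304.52

H₁ = 23%×$127 = $29.2100;  H₂ = 23%×$126.62 = $29.1226
EOQ₁ = √(2×63,960×82/29.2100) = 599.25  (< 1,920, feasible at tier 1)
EOQ₂ = √(2×63,960×82/29.1226) = 600.15  (< 1,920 → use Q = 1,920 at tier-2 price)
TC(tier 1 (EOQ₁), Q≈599.3) = $8,140,424.19
TC(tier 2, Q≈1,920.0) = $8,129,304.52
Minimum at tier 2: $8,129,304.52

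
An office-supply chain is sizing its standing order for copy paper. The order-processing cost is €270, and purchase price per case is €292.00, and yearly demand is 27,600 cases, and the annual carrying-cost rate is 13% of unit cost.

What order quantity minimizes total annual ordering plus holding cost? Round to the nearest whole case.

627 cases

H = i·C = 0.13 × €292 = €37.9600 per case-year
Optimal lot size Q* = (2 × 27,600 × €270 / €37.96)^½ ≈ 626.60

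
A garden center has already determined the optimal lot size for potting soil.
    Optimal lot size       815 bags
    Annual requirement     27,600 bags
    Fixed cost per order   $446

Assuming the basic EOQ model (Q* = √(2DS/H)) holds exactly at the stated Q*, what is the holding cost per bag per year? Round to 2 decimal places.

From Q* = √(2DS/H) ⇒ Q*² = 2DS/H.
H = 2DS / Q² = 2 × 27,600 × 446 / 815² = 37.0645

$37.06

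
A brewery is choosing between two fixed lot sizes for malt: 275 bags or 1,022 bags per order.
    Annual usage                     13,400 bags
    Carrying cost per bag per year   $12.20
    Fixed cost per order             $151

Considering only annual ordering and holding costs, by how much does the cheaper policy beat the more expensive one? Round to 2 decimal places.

$821.27

TC(Q) = (D/Q)S + (Q/2)H
TC(275) = (13,400/275)×151 + (275/2)×12.2 = $9,035.32
TC(1,022) = (13,400/1,022)×151 + (1,022/2)×12.2 = $8,214.04
Cheaper: Q = 1,022.  Difference = $821.27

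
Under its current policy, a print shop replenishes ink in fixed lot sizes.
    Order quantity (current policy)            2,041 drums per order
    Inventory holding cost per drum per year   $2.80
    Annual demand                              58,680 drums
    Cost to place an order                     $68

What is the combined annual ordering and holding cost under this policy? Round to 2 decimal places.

$4,812.44

Annual ordering cost = (D/Q)·S = (58,680/2,041) × 68 = $1,955.04
Annual holding cost  = (Q/2)·H = (2,041/2) × 2.8 = $2,857.40
Total = $1,955.04 + $2,857.40 = $4,812.44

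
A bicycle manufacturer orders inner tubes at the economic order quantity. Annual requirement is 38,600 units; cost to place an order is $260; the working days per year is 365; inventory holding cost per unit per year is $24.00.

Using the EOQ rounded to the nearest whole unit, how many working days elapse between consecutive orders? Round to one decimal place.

8.7 days

EOQ = √(2DS/H) = √(2 × 38,600 × 260 / 24)
    = √(836,333.33) ≈ 914.51 → Q = 915 units
Cycle time = (working days × Q)/D = (365 × 915) / 38,600 = 8.652 days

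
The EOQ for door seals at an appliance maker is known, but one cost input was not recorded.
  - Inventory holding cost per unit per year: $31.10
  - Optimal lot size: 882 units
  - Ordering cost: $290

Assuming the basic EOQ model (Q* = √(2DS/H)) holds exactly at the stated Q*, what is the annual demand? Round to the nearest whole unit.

41,713 units per year

EOQ relation: Q² = 2DS/H, so rearrange for the unknown.
D = Q²H / (2S) = 882² × 31.1 / (2 × 290) = 41,712.82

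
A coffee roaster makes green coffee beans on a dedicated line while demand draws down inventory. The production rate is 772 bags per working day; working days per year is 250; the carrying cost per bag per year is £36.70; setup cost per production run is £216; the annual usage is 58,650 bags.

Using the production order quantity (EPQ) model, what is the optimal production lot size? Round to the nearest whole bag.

996 bags

d = 58,650/250 = 234.6000 bags/day;  effective holding cost H(1 − d/p) = 36.7·(1 − 234.6000/772) = 25.54738
Q* = √(2DS / H_eff) = √(2·58,650·216 / 25.54738) ≈ 995.87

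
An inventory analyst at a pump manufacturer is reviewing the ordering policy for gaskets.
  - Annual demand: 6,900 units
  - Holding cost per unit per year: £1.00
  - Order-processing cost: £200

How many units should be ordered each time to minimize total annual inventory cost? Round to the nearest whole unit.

Optimal lot size Q* = (2 × 6,900 × £200 / £1)^½ ≈ 1,661.32

1,661 units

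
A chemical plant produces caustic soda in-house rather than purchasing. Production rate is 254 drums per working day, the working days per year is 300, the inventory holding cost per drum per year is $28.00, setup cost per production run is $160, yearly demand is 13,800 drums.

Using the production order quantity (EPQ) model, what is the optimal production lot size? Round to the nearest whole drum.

439 drums

d = 13,800/300 = 46.0000 drums/day;  effective holding cost H(1 − d/p) = 28·(1 − 46.0000/254) = 22.92913
Q* = √(2DS / H_eff) = √(2·13,800·160 / 22.92913) ≈ 438.85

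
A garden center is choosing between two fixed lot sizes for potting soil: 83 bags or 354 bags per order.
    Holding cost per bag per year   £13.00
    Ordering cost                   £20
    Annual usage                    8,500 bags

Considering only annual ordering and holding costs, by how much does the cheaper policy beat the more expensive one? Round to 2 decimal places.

£193.53

Annual cost at Q: ordering D·S/Q plus holding Q·H/2.
TC(83) = (8,500/83)×20 + (83/2)×13 = £2,587.69
TC(354) = (8,500/354)×20 + (354/2)×13 = £2,781.23
Cheaper: Q = 83.  Difference = £193.53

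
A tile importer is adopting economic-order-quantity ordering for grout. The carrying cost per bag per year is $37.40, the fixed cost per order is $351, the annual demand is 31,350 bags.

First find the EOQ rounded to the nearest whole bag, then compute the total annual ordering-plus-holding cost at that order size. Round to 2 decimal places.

$28,689.51

EOQ = √(2DS/H) = √(2 × 31,350 × 351 / 37.4)
    = √(588,441.18) ≈ 767.10 → Q = 767 bags
Annual ordering cost = (D/Q)·S = (31,350/767) × 351 = $14,346.61
Annual holding cost  = (Q/2)·H = (767/2) × 37.4 = $14,342.90
Total = $14,346.61 + $14,342.90 = $28,689.51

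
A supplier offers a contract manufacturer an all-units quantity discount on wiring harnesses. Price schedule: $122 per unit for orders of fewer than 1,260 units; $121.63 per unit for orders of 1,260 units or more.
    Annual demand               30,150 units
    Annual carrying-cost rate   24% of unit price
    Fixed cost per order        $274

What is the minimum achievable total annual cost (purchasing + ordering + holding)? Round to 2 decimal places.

$3,692,091.38

H₁ = 24%×$122 = $29.2800;  H₂ = 24%×$121.63 = $29.1912
EOQ₁ = √(2×30,150×274/29.2800) = 751.19  (< 1,260, feasible at tier 1)
EOQ₂ = √(2×30,150×274/29.1912) = 752.33  (< 1,260 → use Q = 1,260 at tier-2 price)
TC(tier 1 (EOQ₁), Q≈751.2) = $3,700,294.77
TC(tier 2, Q≈1,260.0) = $3,692,091.38
Minimum at tier 2: $3,692,091.38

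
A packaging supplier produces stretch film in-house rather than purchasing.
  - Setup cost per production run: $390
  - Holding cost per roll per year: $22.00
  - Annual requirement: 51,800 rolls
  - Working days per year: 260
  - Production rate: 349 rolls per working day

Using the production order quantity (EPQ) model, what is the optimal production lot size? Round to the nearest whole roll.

2,069 rolls

d = 51,800/260 = 199.2308 rolls/day;  effective holding cost H(1 − d/p) = 22·(1 − 199.2308/349) = 9.44104
Q* = √(2DS / H_eff) = √(2·51,800·390 / 9.44104) ≈ 2,068.72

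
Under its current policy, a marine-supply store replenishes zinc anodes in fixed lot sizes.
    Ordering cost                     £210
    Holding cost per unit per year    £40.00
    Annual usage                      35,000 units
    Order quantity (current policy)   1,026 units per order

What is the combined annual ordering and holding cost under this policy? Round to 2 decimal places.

Annual ordering cost = (D/Q)·S = (35,000/1,026) × 210 = £7,163.74
Annual holding cost  = (Q/2)·H = (1,026/2) × 40 = £20,520.00
Total = £7,163.74 + £20,520.00 = £27,683.74

£27,683.74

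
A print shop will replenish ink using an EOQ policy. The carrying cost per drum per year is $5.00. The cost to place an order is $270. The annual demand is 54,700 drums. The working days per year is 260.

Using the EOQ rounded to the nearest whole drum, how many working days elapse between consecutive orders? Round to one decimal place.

11.6 days

Optimal lot size Q* = (2 × 54,700 × $270 / $5)^½ ≈ 2,430.56 → Q = 2,431 drums
Cycle time = (working days × Q)/D = (260 × 2,431) / 54,700 = 11.555 days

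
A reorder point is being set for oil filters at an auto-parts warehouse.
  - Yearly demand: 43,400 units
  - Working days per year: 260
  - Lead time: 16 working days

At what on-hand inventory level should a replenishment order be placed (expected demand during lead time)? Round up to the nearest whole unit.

2,671 units

Daily demand d = 43,400 / 260 = 166.923 units/day
Demand during lead time = 166.923 × 16 = 2,670.77
Reorder point = 2,670.77 → round up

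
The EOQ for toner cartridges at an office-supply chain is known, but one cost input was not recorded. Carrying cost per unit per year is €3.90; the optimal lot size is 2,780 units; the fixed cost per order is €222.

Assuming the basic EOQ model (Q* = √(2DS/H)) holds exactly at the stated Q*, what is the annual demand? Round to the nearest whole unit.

67,885 units per year

From Q* = √(2DS/H) ⇒ Q*² = 2DS/H.
D = Q²H / (2S) = 2,780² × 3.9 / (2 × 222) = 67,884.59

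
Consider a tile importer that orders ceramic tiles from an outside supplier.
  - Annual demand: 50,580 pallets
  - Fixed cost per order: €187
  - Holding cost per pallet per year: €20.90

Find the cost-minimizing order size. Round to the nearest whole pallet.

951 pallets

Optimal lot size Q* = (2 × 50,580 × €187 / €20.9)^½ ≈ 951.38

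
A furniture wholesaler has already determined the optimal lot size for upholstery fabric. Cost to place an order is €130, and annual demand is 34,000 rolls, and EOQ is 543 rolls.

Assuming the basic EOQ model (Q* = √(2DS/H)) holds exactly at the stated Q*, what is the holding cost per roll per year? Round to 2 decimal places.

€29.98

From Q* = √(2DS/H) ⇒ Q*² = 2DS/H.
H = 2DS / Q² = 2 × 34,000 × 130 / 543² = 29.9814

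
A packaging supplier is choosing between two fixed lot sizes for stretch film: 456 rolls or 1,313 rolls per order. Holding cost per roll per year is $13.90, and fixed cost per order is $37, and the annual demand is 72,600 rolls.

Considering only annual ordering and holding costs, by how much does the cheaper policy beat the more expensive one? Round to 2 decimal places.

$2,111.21

Annual cost at Q: ordering D·S/Q plus holding Q·H/2.
TC(456) = (72,600/456)×37 + (456/2)×13.9 = $9,059.99
TC(1,313) = (72,600/1,313)×37 + (1,313/2)×13.9 = $11,171.20
|ΔTC| = |$9,059.99 − $11,171.20| = $2,111.21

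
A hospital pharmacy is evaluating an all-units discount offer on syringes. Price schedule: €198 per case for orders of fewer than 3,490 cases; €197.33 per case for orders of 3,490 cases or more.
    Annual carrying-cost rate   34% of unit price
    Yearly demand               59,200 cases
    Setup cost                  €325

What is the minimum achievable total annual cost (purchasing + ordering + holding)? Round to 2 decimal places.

€11,772,496.70

H₁ = 34%×€198 = €67.3200;  H₂ = 34%×€197.33 = €67.0922
EOQ₁ = √(2×59,200×325/67.3200) = 756.04  (< 3,490, feasible at tier 1)
EOQ₂ = √(2×59,200×325/67.0922) = 757.32  (< 3,490 → use Q = 3,490 at tier-2 price)
TC(tier 1 (EOQ₁), Q≈756.0) = €11,772,496.70
TC(tier 2, Q≈3,490.0) = €11,804,524.78
Minimum at tier 1 (EOQ₁): €11,772,496.70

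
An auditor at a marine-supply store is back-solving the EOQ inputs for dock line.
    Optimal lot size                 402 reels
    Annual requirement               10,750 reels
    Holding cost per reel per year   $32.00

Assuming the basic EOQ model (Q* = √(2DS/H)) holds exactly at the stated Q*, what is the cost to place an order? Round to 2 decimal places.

Since Q* = (2DS/H)^½, squaring gives Q*²·H = 2DS.
S = Q²H / (2D) = 402² × 32 / (2 × 10,750) = 240.5269

$240.53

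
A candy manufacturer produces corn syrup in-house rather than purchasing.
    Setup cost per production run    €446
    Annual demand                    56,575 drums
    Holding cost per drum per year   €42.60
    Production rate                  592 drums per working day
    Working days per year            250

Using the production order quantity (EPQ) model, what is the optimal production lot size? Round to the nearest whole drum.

1,385 drums

d = 56,575/250 = 226.3000 drums/day;  effective holding cost H(1 − d/p) = 42.6·(1 − 226.3000/592) = 26.31557
Q* = √(2DS / H_eff) = √(2·56,575·446 / 26.31557) ≈ 1,384.80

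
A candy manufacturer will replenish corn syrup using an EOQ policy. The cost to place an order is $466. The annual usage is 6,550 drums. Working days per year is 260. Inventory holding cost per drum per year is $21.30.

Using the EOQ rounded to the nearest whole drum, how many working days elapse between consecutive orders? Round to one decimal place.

21.2 days

Q* = √(2·D·S / H) = √(2·6,550·466 / 21.3) = √286,600.9 ≈ 535.35 → Q = 535 drums
Cycle time = (working days × Q)/D = (260 × 535) / 6,550 = 21.237 days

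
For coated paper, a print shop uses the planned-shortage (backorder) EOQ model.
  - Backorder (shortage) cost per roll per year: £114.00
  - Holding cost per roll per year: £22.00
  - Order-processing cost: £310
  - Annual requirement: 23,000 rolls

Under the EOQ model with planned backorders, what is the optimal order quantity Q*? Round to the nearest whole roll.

Basic EOQ = √(2·23,000·310/22) = 805.097
Backorder adjustment √((H+b)/b) = √((22+114)/114) = 1.0922
Q* = 805.097 × 1.0922 ≈ 879.36

879 rolls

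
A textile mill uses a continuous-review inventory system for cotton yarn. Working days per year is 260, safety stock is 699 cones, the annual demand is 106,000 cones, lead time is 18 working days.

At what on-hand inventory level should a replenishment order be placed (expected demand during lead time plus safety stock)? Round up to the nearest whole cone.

8,038 cones

Daily demand d = 106,000 / 260 = 407.692 cones/day
Demand during lead time = 407.692 × 18 = 7,338.46
Reorder point = 7,338.46 + 699 = 8,037.46 → round up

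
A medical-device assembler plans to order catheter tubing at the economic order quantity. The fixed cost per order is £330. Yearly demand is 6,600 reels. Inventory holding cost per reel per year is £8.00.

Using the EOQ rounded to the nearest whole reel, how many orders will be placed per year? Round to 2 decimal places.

EOQ = √(2DS/H) = √(2 × 6,600 × 330 / 8)
    = √(544,500.00) ≈ 737.90 → Q = 738
N = D/Q = 6,600/738 ≈ 8.943 orders/yr

8.94 orders per year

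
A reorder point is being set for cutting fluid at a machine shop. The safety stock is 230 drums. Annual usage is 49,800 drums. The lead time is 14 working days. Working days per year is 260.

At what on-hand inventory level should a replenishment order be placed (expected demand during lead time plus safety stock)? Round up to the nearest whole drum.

2,912 drums

Daily demand d = 49,800 / 260 = 191.538 drums/day
Demand during lead time = 191.538 × 14 = 2,681.54
Reorder point = 2,681.54 + 230 = 2,911.54 → round up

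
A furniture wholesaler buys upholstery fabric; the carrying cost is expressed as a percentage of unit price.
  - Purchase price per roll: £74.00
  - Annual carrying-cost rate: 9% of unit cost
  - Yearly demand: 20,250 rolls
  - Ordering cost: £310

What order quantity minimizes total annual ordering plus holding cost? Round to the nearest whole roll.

Holding cost per roll per year: H = 9% × £74 = £6.6600
EOQ = √(2DS/H) = √(2 × 20,250 × 310 / 6.66)
    = √(1,885,135.14) ≈ 1,373.00

1,373 rolls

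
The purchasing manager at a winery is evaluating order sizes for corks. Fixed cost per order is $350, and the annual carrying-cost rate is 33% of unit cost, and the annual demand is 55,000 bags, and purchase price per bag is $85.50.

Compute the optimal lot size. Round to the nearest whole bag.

H = i·C = 0.33 × $85.5 = $28.2150 per bag-year
Optimal lot size Q* = (2 × 55,000 × $350 / $28.215)^½ ≈ 1,168.13

1,168 bags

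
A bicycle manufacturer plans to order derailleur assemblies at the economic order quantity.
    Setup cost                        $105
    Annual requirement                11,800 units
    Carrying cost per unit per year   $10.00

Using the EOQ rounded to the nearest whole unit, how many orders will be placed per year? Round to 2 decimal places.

23.69 orders per year

2DS/H = 2·11,800·105/10 = 247,800.00
EOQ = √247,800.00 ≈ 497.80 → Q = 498
Orders per year = D/Q = 11,800 / 498 = 23.695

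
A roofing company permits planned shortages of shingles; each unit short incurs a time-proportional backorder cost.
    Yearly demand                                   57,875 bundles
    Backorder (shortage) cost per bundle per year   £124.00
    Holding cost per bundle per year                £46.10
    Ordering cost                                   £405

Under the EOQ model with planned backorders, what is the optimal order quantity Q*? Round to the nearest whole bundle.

Basic EOQ = √(2·57,875·405/46.1) = 1,008.411
Backorder adjustment √((H+b)/b) = √((46.1+124)/124) = 1.1712
Q* = 1,008.411 × 1.1712 ≈ 1,181.08

1,181 bundles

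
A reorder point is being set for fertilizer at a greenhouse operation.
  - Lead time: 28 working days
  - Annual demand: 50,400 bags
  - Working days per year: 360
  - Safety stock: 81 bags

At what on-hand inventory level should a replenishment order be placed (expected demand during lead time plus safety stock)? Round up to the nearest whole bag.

Daily demand d = 50,400 / 360 = 140.000 bags/day
Demand during lead time = 140.000 × 28 = 3,920.00
Reorder point = 3,920.00 + 81 = 4,001.00 → round up

4,001 bags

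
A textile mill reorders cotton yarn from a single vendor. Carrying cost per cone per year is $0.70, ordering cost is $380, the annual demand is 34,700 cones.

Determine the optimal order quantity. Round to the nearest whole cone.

Q* = √(2·D·S / H) = √(2·34,700·380 / 0.7) = √37,674,285.7 ≈ 6,137.94

6,138 cones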